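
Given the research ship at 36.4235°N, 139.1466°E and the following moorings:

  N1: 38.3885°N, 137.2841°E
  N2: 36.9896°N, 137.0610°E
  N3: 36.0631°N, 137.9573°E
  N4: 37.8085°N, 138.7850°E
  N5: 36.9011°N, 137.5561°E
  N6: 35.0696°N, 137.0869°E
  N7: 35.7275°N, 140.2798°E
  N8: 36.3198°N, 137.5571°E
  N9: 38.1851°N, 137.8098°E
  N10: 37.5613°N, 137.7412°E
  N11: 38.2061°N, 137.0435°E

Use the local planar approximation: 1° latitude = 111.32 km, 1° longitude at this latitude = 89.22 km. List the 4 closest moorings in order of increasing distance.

N3, N7, N8, N5

Distances from 36.4235°N, 139.1466°E:
N1: √((1.9650·111.32)² + (-1.8625·89.22)²) = √(47848.850038 + 27613.216670) = 274.7036 km
N2: √((0.5661·111.32)² + (-2.0856·89.22)²) = √(3971.300085 + 34624.736269) = 196.4587 km
N3: √((-0.3604·111.32)² + (-1.1893·89.22)²) = √(1609.592575 + 11259.193309) = 113.4407 km
N4: √((1.3850·111.32)² + (-0.3616·89.22)²) = √(23770.917355 + 1040.833547) = 157.5175 km
N5: √((0.4776·111.32)² + (-1.5905·89.22)²) = √(2826.669492 + 20136.861577) = 151.5372 km
N6: √((-1.3539·111.32)² + (-2.0597·89.22)²) = √(22715.357268 + 33770.102265) = 237.6667 km
N7: √((-0.6960·111.32)² + (1.1332·89.22)²) = √(6002.952053 + 10222.039846) = 127.3774 km
N8: √((-0.1037·111.32)² + (-1.5895·89.22)²) = √(133.261258 + 20111.548115) = 142.2843 km
N9: √((1.7616·111.32)² + (-1.3368·89.22)²) = √(38455.724568 + 14225.164968) = 229.5232 km
N10: √((1.1378·111.32)² + (-1.4054·89.22)²) = √(16042.729255 + 15722.598935) = 178.2283 km
N11: √((1.7826·111.32)² + (-2.1031·89.22)²) = √(39378.049421 + 35208.237455) = 273.1049 km
Sorted: N3 (113.4407 km) < N7 (127.3774 km) < N8 (142.2843 km) < N5 (151.5372 km) < N4 (157.5175 km) < N10 (178.2283 km) < …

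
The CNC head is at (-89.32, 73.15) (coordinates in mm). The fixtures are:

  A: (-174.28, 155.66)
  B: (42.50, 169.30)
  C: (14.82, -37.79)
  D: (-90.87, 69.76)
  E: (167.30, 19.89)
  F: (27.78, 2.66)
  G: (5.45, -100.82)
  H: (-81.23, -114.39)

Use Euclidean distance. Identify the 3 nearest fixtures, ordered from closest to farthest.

Distances from (-89.32, 73.15):
A: √((-84.96)² + (82.51)²) = √(7218.2016 + 6807.9001) = 118.43 mm
B: √((131.82)² + (96.15)²) = √(17376.5124 + 9244.8225) = 163.16 mm
C: √((104.14)² + (-110.94)²) = √(10845.1396 + 12307.6836) = 152.16 mm
D: √((-1.55)² + (-3.39)²) = √(2.4025 + 11.4921) = 3.73 mm
E: √((256.62)² + (-53.26)²) = √(65853.8244 + 2836.6276) = 262.09 mm
F: √((117.10)² + (-70.49)²) = √(13712.4100 + 4968.8401) = 136.68 mm
G: √((94.77)² + (-173.97)²) = √(8981.3529 + 30265.5609) = 198.11 mm
H: √((8.09)² + (-187.54)²) = √(65.4481 + 35171.2516) = 187.71 mm
Sorted: D (3.73 mm) < A (118.43 mm) < F (136.68 mm) < C (152.16 mm) < B (163.16 mm) < …

D, A, F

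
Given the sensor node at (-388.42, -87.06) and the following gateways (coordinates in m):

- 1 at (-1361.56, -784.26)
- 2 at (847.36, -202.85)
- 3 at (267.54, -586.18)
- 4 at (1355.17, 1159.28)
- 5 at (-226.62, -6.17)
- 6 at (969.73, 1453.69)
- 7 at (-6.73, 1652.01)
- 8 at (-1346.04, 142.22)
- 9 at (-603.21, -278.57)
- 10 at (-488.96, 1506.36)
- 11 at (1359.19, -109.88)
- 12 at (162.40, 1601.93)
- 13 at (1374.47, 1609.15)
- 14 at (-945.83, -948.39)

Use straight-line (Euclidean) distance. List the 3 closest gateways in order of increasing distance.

5, 9, 3

Distances from (-388.42, -87.06):
1: √((-973.14)² + (-697.20)²) = √(947001.4596 + 486087.8400) = 1197.12 m
2: √((1235.78)² + (-115.79)²) = √(1527152.2084 + 13407.3241) = 1241.19 m
3: √((655.96)² + (-499.12)²) = √(430283.5216 + 249120.7744) = 824.26 m
4: √((1743.59)² + (1246.34)²) = √(3040106.0881 + 1553363.3956) = 2143.24 m
5: √((161.80)² + (80.89)²) = √(26179.2400 + 6543.1921) = 180.89 m
6: √((1358.15)² + (1540.75)²) = √(1844571.4225 + 2373910.5625) = 2053.89 m
7: √((381.69)² + (1739.07)²) = √(145687.2561 + 3024364.4649) = 1780.46 m
8: √((-957.62)² + (229.28)²) = √(917036.0644 + 52569.3184) = 984.69 m
9: √((-214.79)² + (-191.51)²) = √(46134.7441 + 36676.0801) = 287.77 m
10: √((-100.54)² + (1593.42)²) = √(10108.2916 + 2538987.2964) = 1596.59 m
11: √((1747.61)² + (-22.82)²) = √(3054140.7121 + 520.7524) = 1747.76 m
12: √((550.82)² + (1688.99)²) = √(303402.6724 + 2852687.2201) = 1776.54 m
13: √((1762.89)² + (1696.21)²) = √(3107781.1521 + 2877128.3641) = 2446.41 m
14: √((-557.41)² + (-861.33)²) = √(310705.9081 + 741889.3689) = 1025.96 m
Sorted: 5 (180.89 m) < 9 (287.77 m) < 3 (824.26 m) < 8 (984.69 m) < 14 (1025.96 m) < …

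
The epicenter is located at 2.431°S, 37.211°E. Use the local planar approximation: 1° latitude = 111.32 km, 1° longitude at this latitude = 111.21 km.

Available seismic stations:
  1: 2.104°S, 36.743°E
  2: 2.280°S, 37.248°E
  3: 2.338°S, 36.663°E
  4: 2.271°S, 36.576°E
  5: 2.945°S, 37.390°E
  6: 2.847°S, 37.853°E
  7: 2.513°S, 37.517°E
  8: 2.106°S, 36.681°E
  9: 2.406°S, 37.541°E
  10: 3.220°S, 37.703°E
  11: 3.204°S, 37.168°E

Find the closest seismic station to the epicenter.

2

Distances from 2.431°S, 37.211°E:
1: √((0.327·111.32)² + (-0.468·111.21)²) = √(1325.07939 + 2708.81526) = 63.513 km
2: √((0.151·111.32)² + (0.037·111.21)²) = √(282.55324 + 16.93133) = 17.306 km
3: √((0.093·111.32)² + (-0.548·111.21)²) = √(107.17964 + 3714.05900) = 61.816 km
4: √((0.160·111.32)² + (-0.635·111.21)²) = √(317.23885 + 4986.95136) = 72.830 km
5: √((-0.514·111.32)² + (0.179·111.21)²) = √(3273.95445 + 396.27233) = 60.582 km
6: √((-0.416·111.32)² + (0.642·111.21)²) = √(2144.53460 + 5097.50591) = 85.100 km
7: √((-0.082·111.32)² + (0.306·111.21)²) = √(83.32477 + 1158.05860) = 35.233 km
8: √((0.325·111.32)² + (-0.530·111.21)²) = √(1308.92004 + 3474.07685) = 69.159 km
9: √((0.025·111.32)² + (0.330·111.21)²) = √(7.74509 + 1346.83862) = 36.805 km
10: √((-0.789·111.32)² + (0.492·111.21)²) = √(7714.36888 + 2993.76624) = 103.480 km
11: √((-0.773·111.32)² + (-0.043·111.21)²) = √(7404.66446 + 22.86781) = 86.183 km
Minimum: 2 at 17.306 km.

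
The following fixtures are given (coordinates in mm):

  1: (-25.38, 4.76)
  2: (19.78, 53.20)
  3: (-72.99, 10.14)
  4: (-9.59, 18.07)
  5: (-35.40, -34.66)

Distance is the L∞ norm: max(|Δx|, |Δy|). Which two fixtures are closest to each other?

Pairwise distances:
1–2: max(|45.16|, |48.44|) = 48.44 mm
1–3: max(|-47.61|, |5.38|) = 47.61 mm
1–4: max(|15.79|, |13.31|) = 15.79 mm
1–5: max(|-10.02|, |-39.42|) = 39.42 mm
2–3: max(|-92.77|, |-43.06|) = 92.77 mm
2–4: max(|-29.37|, |-35.13|) = 35.13 mm
2–5: max(|-55.18|, |-87.86|) = 87.86 mm
3–4: max(|63.40|, |7.93|) = 63.40 mm
3–5: max(|37.59|, |-44.80|) = 44.80 mm
4–5: max(|-25.81|, |-52.73|) = 52.73 mm
Closest pair: 1–4 at 15.79 mm.

1 and 4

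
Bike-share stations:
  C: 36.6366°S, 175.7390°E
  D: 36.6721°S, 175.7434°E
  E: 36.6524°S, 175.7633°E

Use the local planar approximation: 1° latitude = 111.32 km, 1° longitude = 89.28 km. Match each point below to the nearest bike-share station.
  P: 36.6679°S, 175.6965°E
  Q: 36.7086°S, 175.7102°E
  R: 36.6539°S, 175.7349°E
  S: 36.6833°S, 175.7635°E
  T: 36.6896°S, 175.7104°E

P at 36.6679°S, 175.6965°E:
  C: 5.1515 km
  D: 4.2133 km
  E: 6.2085 km
  → nearest: D (4.2133 km)
Q at 36.7086°S, 175.7102°E:
  C: 8.4174 km
  D: 5.0294 km
  E: 7.8495 km
  → nearest: D (5.0294 km)
R at 36.6539°S, 175.7349°E:
  C: 1.9603 km
  D: 2.1635 km
  E: 2.5410 km
  → nearest: C (1.9603 km)
S at 36.6833°S, 175.7635°E:
  C: 5.6401 km
  D: 2.1851 km
  E: 3.4398 km
  → nearest: D (2.1851 km)
T at 36.6896°S, 175.7104°E:
  C: 6.4288 km
  D: 3.5321 km
  E: 6.2813 km
  → nearest: D (3.5321 km)

P→D; Q→D; R→C; S→D; T→D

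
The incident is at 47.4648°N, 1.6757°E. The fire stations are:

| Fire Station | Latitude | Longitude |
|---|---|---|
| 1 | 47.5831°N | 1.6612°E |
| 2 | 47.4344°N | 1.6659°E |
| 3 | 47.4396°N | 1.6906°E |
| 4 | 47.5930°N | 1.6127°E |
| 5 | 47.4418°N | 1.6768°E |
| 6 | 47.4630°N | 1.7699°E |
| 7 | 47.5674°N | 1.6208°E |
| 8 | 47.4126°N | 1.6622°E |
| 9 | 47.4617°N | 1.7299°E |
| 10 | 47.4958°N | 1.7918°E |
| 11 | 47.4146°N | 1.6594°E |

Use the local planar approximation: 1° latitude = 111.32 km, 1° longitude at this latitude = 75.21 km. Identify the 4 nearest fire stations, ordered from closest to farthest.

Distances from 47.4648°N, 1.6757°E:
1: 13.2142 km
2: 3.4635 km
3: 3.0208 km
4: 15.0372 km
5: 2.5617 km
6: 7.0876 km
7: 12.1449 km
8: 5.8989 km
9: 4.0910 km
10: 9.3891 km
11: 5.7212 km
Sorted: 5 (2.5617 km) < 3 (3.0208 km) < 2 (3.4635 km) < 9 (4.0910 km) < 11 (5.7212 km) < 8 (5.8989 km) < …

5, 3, 2, 9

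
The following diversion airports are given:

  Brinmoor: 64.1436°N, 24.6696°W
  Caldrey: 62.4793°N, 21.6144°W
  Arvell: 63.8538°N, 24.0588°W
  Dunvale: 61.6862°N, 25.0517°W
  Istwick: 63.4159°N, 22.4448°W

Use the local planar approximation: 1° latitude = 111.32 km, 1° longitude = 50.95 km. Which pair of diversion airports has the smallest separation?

Brinmoor and Arvell

Pairwise distances:
Brinmoor–Caldrey: 241.9829 km
Brinmoor–Arvell: 44.8242 km
Brinmoor–Dunvale: 274.2496 km
Brinmoor–Istwick: 139.3243 km
Caldrey–Arvell: 197.2881 km
Caldrey–Dunvale: 196.1260 km
Caldrey–Istwick: 112.5196 km
Arvell–Dunvale: 246.5432 km
Arvell–Istwick: 95.5960 km
Dunvale–Istwick: 233.9170 km
Closest pair: Brinmoor–Arvell at 44.8242 km.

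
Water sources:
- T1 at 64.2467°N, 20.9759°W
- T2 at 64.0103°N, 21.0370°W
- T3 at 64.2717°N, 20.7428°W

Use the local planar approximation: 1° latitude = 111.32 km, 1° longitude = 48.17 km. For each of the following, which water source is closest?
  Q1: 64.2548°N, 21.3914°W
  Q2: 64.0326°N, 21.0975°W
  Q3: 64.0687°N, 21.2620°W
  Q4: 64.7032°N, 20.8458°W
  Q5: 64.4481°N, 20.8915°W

Q1 at 64.2548°N, 21.3914°W:
  T1: 20.0349 km
  T2: 32.1285 km
  T3: 31.2997 km
  → nearest: T1 (20.0349 km)
Q2 at 64.0326°N, 21.0975°W:
  T1: 24.5428 km
  T2: 3.8283 km
  T3: 31.6287 km
  → nearest: T2 (3.8283 km)
Q3 at 64.0687°N, 21.2620°W:
  T1: 24.1363 km
  T2: 12.6385 km
  T3: 33.7070 km
  → nearest: T2 (12.6385 km)
Q4 at 64.7032°N, 20.8458°W:
  T1: 51.2025 km
  T2: 77.6815 km
  T3: 48.2901 km
  → nearest: T3 (48.2901 km)
Q5 at 64.4481°N, 20.8915°W:
  T1: 22.7855 km
  T2: 49.2373 km
  T3: 20.9025 km
  → nearest: T3 (20.9025 km)

Q1→T1; Q2→T2; Q3→T2; Q4→T3; Q5→T3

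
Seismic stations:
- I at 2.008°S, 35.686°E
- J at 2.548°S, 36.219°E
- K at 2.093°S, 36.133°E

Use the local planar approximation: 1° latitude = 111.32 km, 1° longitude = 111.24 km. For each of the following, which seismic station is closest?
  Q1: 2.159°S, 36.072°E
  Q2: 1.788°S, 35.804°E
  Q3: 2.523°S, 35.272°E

Q1→K; Q2→I; Q3→I

Q1 at 2.159°S, 36.072°E:
  I: √((0.151·111.32)² + (-0.386·111.24)²) = √(282.55324 + 1843.72681) = 46.112 km
  J: √((-0.389·111.32)² + (0.147·111.24)²) = √(1875.19138 + 267.39706) = 46.288 km
  K: √((0.066·111.32)² + (0.061·111.24)²) = √(53.98017 + 46.04491) = 10.001 km
  → nearest: K (10.001 km)
Q2 at 1.788°S, 35.804°E:
  I: √((-0.220·111.32)² + (-0.118·111.24)²) = √(599.77969 + 172.30028) = 27.786 km
  J: √((-0.760·111.32)² + (0.415·111.24)²) = √(7157.70145 + 2131.17029) = 96.379 km
  K: √((-0.305·111.32)² + (0.329·111.24)²) = √(1152.77905 + 1339.41068) = 49.922 km
  → nearest: I (27.786 km)
Q3 at 2.523°S, 35.272°E:
  I: √((0.515·111.32)² + (0.414·111.24)²) = √(3286.70597 + 2120.91197) = 73.537 km
  J: √((-0.025·111.32)² + (0.947·111.24)²) = √(7.74509 + 11097.41733) = 105.381 km
  K: √((0.430·111.32)² + (0.861·111.24)²) = √(2291.30713 + 9173.35632) = 107.073 km
  → nearest: I (73.537 km)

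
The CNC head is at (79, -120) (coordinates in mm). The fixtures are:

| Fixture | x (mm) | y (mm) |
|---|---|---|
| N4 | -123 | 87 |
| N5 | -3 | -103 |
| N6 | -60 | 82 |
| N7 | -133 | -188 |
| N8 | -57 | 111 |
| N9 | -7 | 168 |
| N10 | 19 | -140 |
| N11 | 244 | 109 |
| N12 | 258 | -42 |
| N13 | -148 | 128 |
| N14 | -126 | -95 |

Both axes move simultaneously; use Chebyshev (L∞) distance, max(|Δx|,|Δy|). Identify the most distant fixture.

N9

Distances from (79, -120):
N4: 207 mm
N5: 82 mm
N6: 202 mm
N7: 212 mm
N8: 231 mm
N9: 288 mm
N10: 60 mm
N11: 229 mm
N12: 179 mm
N13: 248 mm
N14: 205 mm
Maximum: N9 at 288 mm.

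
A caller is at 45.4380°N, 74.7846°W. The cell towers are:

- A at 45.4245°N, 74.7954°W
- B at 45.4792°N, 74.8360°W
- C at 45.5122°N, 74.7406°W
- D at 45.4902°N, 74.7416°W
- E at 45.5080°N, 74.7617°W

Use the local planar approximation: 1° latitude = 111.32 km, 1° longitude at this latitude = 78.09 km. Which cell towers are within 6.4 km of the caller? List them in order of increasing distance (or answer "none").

A, B

Distances from 45.4380°N, 74.7846°W:
A: 1.7233 km
B: 6.0947 km
C: 8.9461 km
D: 6.7113 km
E: 7.9950 km
Threshold 6.4 km: A (1.7233 km), B (6.0947 km) are within range.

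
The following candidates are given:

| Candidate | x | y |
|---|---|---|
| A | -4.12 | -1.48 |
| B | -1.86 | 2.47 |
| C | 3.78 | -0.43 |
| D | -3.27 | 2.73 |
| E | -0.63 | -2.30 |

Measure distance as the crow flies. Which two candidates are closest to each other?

Pairwise distances:
B–D: 1.43
A–E: 3.59
A–D: 4.29
A–B: 4.55
C–E: 4.79
B–E: 4.93
D–E: 5.68
B–C: 6.34
C–D: 7.73
A–C: 7.97
Closest pair: B–D at 1.43.

B and D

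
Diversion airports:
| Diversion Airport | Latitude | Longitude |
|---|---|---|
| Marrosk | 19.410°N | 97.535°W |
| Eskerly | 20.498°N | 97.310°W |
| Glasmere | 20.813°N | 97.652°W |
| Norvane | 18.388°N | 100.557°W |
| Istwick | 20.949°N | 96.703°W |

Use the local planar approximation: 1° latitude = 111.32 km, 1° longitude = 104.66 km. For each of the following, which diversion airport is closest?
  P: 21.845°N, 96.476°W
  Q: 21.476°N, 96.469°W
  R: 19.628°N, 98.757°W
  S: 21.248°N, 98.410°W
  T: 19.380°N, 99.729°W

P→Istwick; Q→Istwick; R→Marrosk; S→Glasmere; T→Norvane

P at 21.845°N, 96.476°W:
  Marrosk: 292.848 km
  Eskerly: 173.503 km
  Glasmere: 168.365 km
  Norvane: 574.914 km
  Istwick: 102.533 km
  → nearest: Istwick (102.533 km)
Q at 21.476°N, 96.469°W:
  Marrosk: 255.620 km
  Eskerly: 140.001 km
  Glasmere: 144.142 km
  Norvane: 548.839 km
  Istwick: 63.572 km
  → nearest: Istwick (63.572 km)
R at 19.628°N, 98.757°W:
  Marrosk: 130.177 km
  Eskerly: 179.763 km
  Glasmere: 175.431 km
  Norvane: 233.547 km
  Istwick: 260.457 km
  → nearest: Marrosk (130.177 km)
S at 21.248°N, 98.410°W:
  Marrosk: 224.165 km
  Eskerly: 142.213 km
  Glasmere: 92.944 km
  Norvane: 389.686 km
  Istwick: 181.729 km
  → nearest: Glasmere (92.944 km)
T at 19.380°N, 99.729°W:
  Marrosk: 229.648 km
  Eskerly: 282.109 km
  Glasmere: 269.631 km
  Norvane: 140.372 km
  Istwick: 361.671 km
  → nearest: Norvane (140.372 km)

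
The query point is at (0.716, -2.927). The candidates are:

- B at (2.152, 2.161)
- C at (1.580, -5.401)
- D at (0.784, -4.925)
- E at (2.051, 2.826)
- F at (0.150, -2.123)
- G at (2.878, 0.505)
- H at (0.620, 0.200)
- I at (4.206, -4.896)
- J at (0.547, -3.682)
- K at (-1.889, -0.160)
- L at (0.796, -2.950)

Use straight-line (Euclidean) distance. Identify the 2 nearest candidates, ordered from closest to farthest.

Distances from (0.716, -2.927):
B: √((1.436)² + (5.088)²) = √(2.06210 + 25.88774) = 5.287
C: √((0.864)² + (-2.474)²) = √(0.74650 + 6.12068) = 2.621
D: √((0.068)² + (-1.998)²) = √(0.00462 + 3.99200) = 1.999
E: √((1.335)² + (5.753)²) = √(1.78223 + 33.09701) = 5.906
F: √((-0.566)² + (0.804)²) = √(0.32036 + 0.64642) = 0.983
G: √((2.162)² + (3.432)²) = √(4.67424 + 11.77862) = 4.056
H: √((-0.096)² + (3.127)²) = √(0.00922 + 9.77813) = 3.128
I: √((3.490)² + (-1.969)²) = √(12.18010 + 3.87696) = 4.007
J: √((-0.169)² + (-0.755)²) = √(0.02856 + 0.57002) = 0.774
K: √((-2.605)² + (2.767)²) = √(6.78602 + 7.65629) = 3.800
L: √((0.080)² + (-0.023)²) = √(0.00640 + 0.00053) = 0.083
Sorted: L (0.083) < J (0.774) < F (0.983) < D (1.999) < …

L, J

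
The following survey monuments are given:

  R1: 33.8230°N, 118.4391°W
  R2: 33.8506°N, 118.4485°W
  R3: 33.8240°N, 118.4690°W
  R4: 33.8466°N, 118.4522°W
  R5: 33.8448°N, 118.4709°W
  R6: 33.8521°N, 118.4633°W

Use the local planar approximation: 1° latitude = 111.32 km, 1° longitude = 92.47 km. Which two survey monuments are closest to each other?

R2 and R4

Pairwise distances:
R2–R4: 0.5615 km
R5–R6: 1.0744 km
R4–R6: 1.1952 km
R2–R6: 1.3787 km
R4–R5: 1.7408 km
R2–R5: 2.1696 km
R3–R5: 2.3221 km
R1–R3: 2.7671 km
R1–R4: 2.8930 km
R3–R4: 2.9568 km
R3–R6: 3.1722 km
R1–R2: 3.1930 km
R2–R3: 3.5159 km
R1–R5: 3.8126 km
R1–R6: 3.9372 km
Closest pair: R2–R4 at 0.5615 km.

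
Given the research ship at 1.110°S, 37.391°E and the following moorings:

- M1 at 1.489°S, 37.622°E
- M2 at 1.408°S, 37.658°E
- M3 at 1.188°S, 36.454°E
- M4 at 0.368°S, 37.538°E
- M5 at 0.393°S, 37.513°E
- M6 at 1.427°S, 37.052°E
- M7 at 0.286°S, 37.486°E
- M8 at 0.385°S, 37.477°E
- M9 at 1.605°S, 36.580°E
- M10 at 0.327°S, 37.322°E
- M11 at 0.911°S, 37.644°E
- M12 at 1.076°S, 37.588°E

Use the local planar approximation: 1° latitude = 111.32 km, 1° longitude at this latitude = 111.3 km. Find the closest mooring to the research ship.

M12

Distances from 1.110°S, 37.391°E:
M1: √((-0.379·111.32)² + (0.231·111.3)²) = √(1780.01973 + 661.01953) = 49.407 km
M2: √((-0.298·111.32)² + (0.267·111.3)²) = √(1100.47181 + 883.10603) = 44.537 km
M3: √((-0.078·111.32)² + (-0.937·111.3)²) = √(75.39379 + 10876.00780) = 104.649 km
M4: √((0.742·111.32)² + (0.147·111.3)²) = √(6822.66749 + 267.68559) = 84.204 km
M5: √((0.717·111.32)² + (0.122·111.3)²) = √(6370.66409 + 184.37838) = 80.963 km
M6: √((-0.317·111.32)² + (-0.339·111.3)²) = √(1245.27400 + 1423.60572) = 51.661 km
M7: √((0.824·111.32)² + (0.095·111.3)²) = √(8413.96728 + 111.79890) = 92.335 km
M8: √((0.725·111.32)² + (0.086·111.3)²) = √(6513.61985 + 91.61936) = 81.273 km
M9: √((-0.495·111.32)² + (-0.811·111.3)²) = √(3036.38469 + 8147.64385) = 105.755 km
M10: √((0.783·111.32)² + (-0.069·111.3)²) = √(7597.48619 + 58.97779) = 87.501 km
M11: √((0.199·111.32)² + (0.253·111.3)²) = √(490.74123 + 792.92365) = 35.828 km
M12: √((0.034·111.32)² + (0.197·111.3)²) = √(14.32532 + 480.75386) = 22.250 km
Minimum: M12 at 22.250 km.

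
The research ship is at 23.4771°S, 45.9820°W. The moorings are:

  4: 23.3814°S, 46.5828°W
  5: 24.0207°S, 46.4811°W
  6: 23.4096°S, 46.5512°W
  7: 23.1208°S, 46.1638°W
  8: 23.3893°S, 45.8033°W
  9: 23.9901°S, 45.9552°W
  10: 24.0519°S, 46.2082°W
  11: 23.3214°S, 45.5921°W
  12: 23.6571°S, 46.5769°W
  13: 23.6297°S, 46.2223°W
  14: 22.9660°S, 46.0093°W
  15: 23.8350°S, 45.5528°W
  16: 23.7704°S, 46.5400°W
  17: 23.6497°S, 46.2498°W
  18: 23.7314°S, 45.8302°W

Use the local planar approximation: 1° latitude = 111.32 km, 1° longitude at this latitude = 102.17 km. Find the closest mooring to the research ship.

8

Distances from 23.4771°S, 45.9820°W:
4: √((0.0957·111.32)² + (-0.6008·102.17)²) = √(113.493312 + 3767.963045) = 62.3013 km
5: √((-0.5436·111.32)² + (-0.4991·102.17)²) = √(3661.889976 + 2600.290842) = 79.1339 km
6: √((0.0675·111.32)² + (-0.5692·102.17)²) = √(56.461699 + 3382.023100) = 58.6386 km
7: √((0.3563·111.32)² + (-0.1818·102.17)²) = √(1573.178636 + 345.012273) = 43.7972 km
8: √((0.0878·111.32)² + (0.1787·102.17)²) = √(95.529043 + 333.346494) = 20.7093 km
9: √((-0.5130·111.32)² + (0.0268·102.17)²) = √(3261.227723 + 7.497498) = 57.1728 km
10: √((-0.5748·111.32)² + (-0.2262·102.17)²) = √(4094.302384 + 534.111573) = 68.0324 km
11: √((0.1557·111.32)² + (0.3899·102.17)²) = √(300.416388 + 1586.913509) = 43.4434 km
12: √((-0.1800·111.32)² + (-0.5949·102.17)²) = √(401.505414 + 3694.321816) = 63.9987 km
13: √((-0.1526·111.32)² + (-0.2403·102.17)²) = √(288.572846 + 602.773746) = 29.8554 km
14: √((0.5111·111.32)² + (-0.0273·102.17)²) = √(3237.115217 + 7.779865) = 56.9640 km
15: √((-0.3579·111.32)² + (0.4292·102.17)²) = √(1587.339385 + 1922.942125) = 59.2476 km
16: √((-0.2933·111.32)² + (-0.5580·102.17)²) = √(1066.032687 + 3250.238158) = 65.6983 km
17: √((-0.1726·111.32)² + (-0.2678·102.17)²) = √(369.171340 + 748.631216) = 33.4336 km
18: √((-0.2543·111.32)² + (0.1518·102.17)²) = √(801.381137 + 240.541674) = 32.2788 km
Minimum: 8 at 20.7093 km.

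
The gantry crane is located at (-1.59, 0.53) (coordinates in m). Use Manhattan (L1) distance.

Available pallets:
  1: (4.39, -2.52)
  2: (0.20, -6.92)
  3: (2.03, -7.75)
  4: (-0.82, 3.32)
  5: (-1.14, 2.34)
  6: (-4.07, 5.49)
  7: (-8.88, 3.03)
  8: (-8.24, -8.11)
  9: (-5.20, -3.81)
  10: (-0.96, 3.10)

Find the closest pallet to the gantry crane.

Distances from (-1.59, 0.53):
1: |5.98| + |-3.05| = 5.98 + 3.05 = 9.03 m
2: |1.79| + |-7.45| = 1.79 + 7.45 = 9.24 m
3: |3.62| + |-8.28| = 3.62 + 8.28 = 11.90 m
4: |0.77| + |2.79| = 0.77 + 2.79 = 3.56 m
5: |0.45| + |1.81| = 0.45 + 1.81 = 2.26 m
6: |-2.48| + |4.96| = 2.48 + 4.96 = 7.44 m
7: |-7.29| + |2.50| = 7.29 + 2.50 = 9.79 m
8: |-6.65| + |-8.64| = 6.65 + 8.64 = 15.29 m
9: |-3.61| + |-4.34| = 3.61 + 4.34 = 7.95 m
10: |0.63| + |2.57| = 0.63 + 2.57 = 3.20 m
Minimum: 5 at 2.26 m.

5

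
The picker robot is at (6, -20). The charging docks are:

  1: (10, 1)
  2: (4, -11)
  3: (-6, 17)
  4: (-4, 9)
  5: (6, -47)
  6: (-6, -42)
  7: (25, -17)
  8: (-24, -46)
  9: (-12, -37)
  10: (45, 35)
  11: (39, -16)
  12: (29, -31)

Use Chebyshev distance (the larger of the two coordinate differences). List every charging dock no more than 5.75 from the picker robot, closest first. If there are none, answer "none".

none

Distances from (6, -20):
1: 21
2: 9
3: 37
4: 29
5: 27
6: 22
7: 19
8: 30
9: 18
10: 55
11: 33
12: 23
Threshold 5.75: none within range.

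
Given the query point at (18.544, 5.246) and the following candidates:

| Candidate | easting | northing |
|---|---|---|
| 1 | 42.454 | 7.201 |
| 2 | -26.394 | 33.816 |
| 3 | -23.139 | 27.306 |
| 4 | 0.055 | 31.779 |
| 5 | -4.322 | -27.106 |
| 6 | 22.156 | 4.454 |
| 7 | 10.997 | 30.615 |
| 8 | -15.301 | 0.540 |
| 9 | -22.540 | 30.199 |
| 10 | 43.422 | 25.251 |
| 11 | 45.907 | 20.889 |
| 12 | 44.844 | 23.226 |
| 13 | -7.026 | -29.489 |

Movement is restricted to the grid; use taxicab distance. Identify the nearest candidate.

Distances from (18.544, 5.246):
1: |23.910| + |1.955| = 23.910 + 1.955 = 25.865
2: |-44.938| + |28.570| = 44.938 + 28.570 = 73.508
3: |-41.683| + |22.060| = 41.683 + 22.060 = 63.743
4: |-18.489| + |26.533| = 18.489 + 26.533 = 45.022
5: |-22.866| + |-32.352| = 22.866 + 32.352 = 55.218
6: |3.612| + |-0.792| = 3.612 + 0.792 = 4.404
7: |-7.547| + |25.369| = 7.547 + 25.369 = 32.916
8: |-33.845| + |-4.706| = 33.845 + 4.706 = 38.551
9: |-41.084| + |24.953| = 41.084 + 24.953 = 66.037
10: |24.878| + |20.005| = 24.878 + 20.005 = 44.883
11: |27.363| + |15.643| = 27.363 + 15.643 = 43.006
12: |26.300| + |17.980| = 26.300 + 17.980 = 44.280
13: |-25.570| + |-34.735| = 25.570 + 34.735 = 60.305
Minimum: 6 at 4.404.

6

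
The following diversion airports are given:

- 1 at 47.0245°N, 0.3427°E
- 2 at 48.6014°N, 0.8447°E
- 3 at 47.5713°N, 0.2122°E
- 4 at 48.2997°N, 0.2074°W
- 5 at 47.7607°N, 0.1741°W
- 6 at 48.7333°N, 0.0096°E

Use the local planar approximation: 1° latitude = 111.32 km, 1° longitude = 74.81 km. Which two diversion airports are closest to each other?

Pairwise distances:
3–5: 35.7728 km
4–6: 50.9251 km
4–5: 60.0532 km
1–3: 61.6477 km
2–6: 64.1761 km
2–4: 85.5737 km
3–4: 86.9494 km
1–5: 90.6154 km
5–6: 109.1385 km
2–5: 120.6956 km
2–3: 124.0496 km
3–6: 130.2388 km
1–4: 147.8001 km
1–2: 179.5127 km
1–6: 191.8489 km
Closest pair: 3–5 at 35.7728 km.

3 and 5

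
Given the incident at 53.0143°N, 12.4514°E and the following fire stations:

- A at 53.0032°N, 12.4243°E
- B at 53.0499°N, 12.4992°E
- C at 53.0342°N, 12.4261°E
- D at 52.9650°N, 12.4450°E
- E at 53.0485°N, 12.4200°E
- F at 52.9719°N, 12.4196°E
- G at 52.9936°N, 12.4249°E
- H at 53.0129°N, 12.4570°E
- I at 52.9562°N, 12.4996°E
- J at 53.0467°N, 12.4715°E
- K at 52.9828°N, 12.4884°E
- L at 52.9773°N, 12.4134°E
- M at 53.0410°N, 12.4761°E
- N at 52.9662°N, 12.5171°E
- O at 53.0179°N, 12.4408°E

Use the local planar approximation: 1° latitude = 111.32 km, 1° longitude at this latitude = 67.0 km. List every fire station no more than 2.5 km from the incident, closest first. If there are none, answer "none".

Distances from 53.0143°N, 12.4514°E:
A: √((-0.0111·111.32)² + (-0.0271·67.0)²) = √(1.526836 + 3.296766) = 2.1963 km
B: √((0.0356·111.32)² + (0.0478·67.0)²) = √(15.705306 + 10.256647) = 5.0953 km
C: √((0.0199·111.32)² + (-0.0253·67.0)²) = √(4.907412 + 2.873364) = 2.7894 km
D: √((-0.0493·111.32)² + (-0.0064·67.0)²) = √(30.118978 + 0.183869) = 5.5048 km
E: √((0.0342·111.32)² + (-0.0314·67.0)²) = √(14.494345 + 4.425974) = 4.3497 km
F: √((-0.0424·111.32)² + (-0.0318·67.0)²) = √(22.278098 + 4.539456) = 5.1786 km
G: √((-0.0207·111.32)² + (-0.0265·67.0)²) = √(5.309909 + 3.152400) = 2.9090 km
H: √((-0.0014·111.32)² + (0.0056·67.0)²) = √(0.024289 + 0.140775) = 0.4063 km
I: √((-0.0581·111.32)² + (0.0482·67.0)²) = √(41.831040 + 10.429024) = 7.2291 km
J: √((0.0324·111.32)² + (0.0201·67.0)²) = √(13.008775 + 1.813601) = 3.8500 km
K: √((-0.0315·111.32)² + (0.0370·67.0)²) = √(12.296103 + 6.145441) = 4.2944 km
L: √((-0.0370·111.32)² + (-0.0380·67.0)²) = √(16.964843 + 6.482116) = 4.8422 km
M: √((0.0267·111.32)² + (0.0247·67.0)²) = √(8.834234 + 2.738694) = 3.4019 km
N: √((-0.0481·111.32)² + (0.0657·67.0)²) = √(28.670585 + 19.376724) = 6.9316 km
O: √((0.0036·111.32)² + (-0.0106·67.0)²) = √(0.160602 + 0.504384) = 0.8155 km
Threshold 2.5 km: H (0.4063 km), O (0.8155 km), A (2.1963 km) are within range.

H, O, A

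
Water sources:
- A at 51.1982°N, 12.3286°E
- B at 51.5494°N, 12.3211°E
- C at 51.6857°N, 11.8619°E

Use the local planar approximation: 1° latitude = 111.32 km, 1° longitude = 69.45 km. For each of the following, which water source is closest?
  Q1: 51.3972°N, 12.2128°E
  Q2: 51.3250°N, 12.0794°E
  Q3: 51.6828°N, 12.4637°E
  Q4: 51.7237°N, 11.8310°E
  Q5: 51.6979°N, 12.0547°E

Q1→B; Q2→A; Q3→B; Q4→C; Q5→C

Q1 at 51.3972°N, 12.2128°E:
  A: 23.5673 km
  B: 18.5374 km
  C: 40.3153 km
  → nearest: B (18.5374 km)
Q2 at 51.3250°N, 12.0794°E:
  A: 22.3332 km
  B: 30.0962 km
  C: 42.9004 km
  → nearest: A (22.3332 km)
Q3 at 51.6828°N, 12.4637°E:
  A: 54.7556 km
  B: 17.8495 km
  C: 41.7963 km
  → nearest: B (17.8495 km)
Q4 at 51.7237°N, 11.8310°E:
  A: 67.9439 km
  B: 39.1794 km
  C: 4.7434 km
  → nearest: C (4.7434 km)
Q5 at 51.6979°N, 12.0547°E:
  A: 58.7892 km
  B: 24.8109 km
  C: 13.4587 km
  → nearest: C (13.4587 km)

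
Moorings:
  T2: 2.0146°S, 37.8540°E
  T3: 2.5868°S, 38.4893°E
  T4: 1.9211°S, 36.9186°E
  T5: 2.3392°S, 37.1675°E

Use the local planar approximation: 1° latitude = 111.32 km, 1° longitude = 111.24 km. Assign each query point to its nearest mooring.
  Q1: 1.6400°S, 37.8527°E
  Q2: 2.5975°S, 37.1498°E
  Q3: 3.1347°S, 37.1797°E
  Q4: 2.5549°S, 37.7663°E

Q1 at 1.6400°S, 37.8527°E:
  T2: √((-0.3746·111.32)² + (0.0013·111.24)²) = √(1738.929365 + 0.020913) = 41.7007 km
  T3: √((-0.9468·111.32)² + (0.6366·111.24)²) = √(11108.691186 + 5014.818611) = 126.9784 km
  T4: √((-0.2811·111.32)² + (-0.9341·111.24)²) = √(979.192518 + 10797.139301) = 108.5188 km
  T5: √((-0.6992·111.32)² + (-0.6852·111.24)²) = √(6058.278507 + 5809.739624) = 108.9404 km
  → nearest: T2 (41.7007 km)
Q2 at 2.5975°S, 37.1498°E:
  T2: √((0.5829·111.32)² + (0.7042·111.24)²) = √(4210.508088 + 6136.404812) = 101.7198 km
  T3: √((0.0107·111.32)² + (1.3395·111.24)²) = √(1.418776 + 22202.782076) = 149.0107 km
  T4: √((0.6764·111.32)² + (-0.2312·111.24)²) = √(5669.615319 + 661.450912) = 79.5680 km
  T5: √((0.2583·111.32)² + (0.0177·111.24)²) = √(826.789986 + 3.876756) = 28.8213 km
  → nearest: T5 (28.8213 km)
Q3 at 3.1347°S, 37.1797°E:
  T2: √((1.1201·111.32)² + (0.6743·111.24)²) = √(15547.479390 + 5626.369883) = 145.5124 km
  T3: √((0.5479·111.32)² + (1.3096·111.24)²) = √(3720.051876 + 21222.634429) = 157.9325 km
  T4: √((1.2136·111.32)² + (-0.2611·111.24)²) = √(18251.456635 + 843.598316) = 138.1849 km
  T5: √((0.7955·111.32)² + (-0.0122·111.24)²) = √(7841.998652 + 1.841796) = 88.5655 km
  → nearest: T5 (88.5655 km)
Q4 at 2.5549°S, 37.7663°E:
  T2: √((0.5403·111.32)² + (0.0877·111.24)²) = √(3617.564893 + 95.174619) = 60.9323 km
  T3: √((-0.0319·111.32)² + (0.7230·111.24)²) = √(12.610368 + 6468.425119) = 80.5049 km
  T4: √((0.6338·111.32)² + (-0.8477·111.24)²) = √(4977.953839 + 8892.140716) = 117.7714 km
  T5: √((0.2157·111.32)² + (-0.5988·111.24)²) = √(576.562889 + 4436.960309) = 70.8062 km
  → nearest: T2 (60.9323 km)

Q1→T2; Q2→T5; Q3→T5; Q4→T2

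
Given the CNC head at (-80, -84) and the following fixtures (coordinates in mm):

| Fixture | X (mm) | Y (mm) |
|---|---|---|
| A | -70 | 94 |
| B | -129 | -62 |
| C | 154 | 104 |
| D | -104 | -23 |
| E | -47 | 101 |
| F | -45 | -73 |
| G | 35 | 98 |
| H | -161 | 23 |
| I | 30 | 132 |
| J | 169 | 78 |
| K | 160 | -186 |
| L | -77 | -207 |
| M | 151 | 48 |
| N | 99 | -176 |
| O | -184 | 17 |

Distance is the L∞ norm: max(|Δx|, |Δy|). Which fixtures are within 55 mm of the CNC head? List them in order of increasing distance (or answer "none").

Distances from (-80, -84):
A: 178 mm
B: 49 mm
C: 234 mm
D: 61 mm
E: 185 mm
F: 35 mm
G: 182 mm
H: 107 mm
I: 216 mm
J: 249 mm
K: 240 mm
L: 123 mm
M: 231 mm
N: 179 mm
O: 104 mm
Threshold 55 mm: F (35 mm), B (49 mm) are within range.

F, B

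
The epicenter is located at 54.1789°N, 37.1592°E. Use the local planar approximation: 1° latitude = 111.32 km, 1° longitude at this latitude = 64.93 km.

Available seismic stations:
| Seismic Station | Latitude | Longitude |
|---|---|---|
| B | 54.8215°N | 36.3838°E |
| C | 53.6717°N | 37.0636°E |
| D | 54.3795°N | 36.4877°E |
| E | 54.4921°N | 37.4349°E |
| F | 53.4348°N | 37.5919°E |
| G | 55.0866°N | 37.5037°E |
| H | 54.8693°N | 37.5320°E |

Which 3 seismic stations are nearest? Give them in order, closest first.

Distances from 54.1789°N, 37.1592°E:
B: 87.4754 km
C: 56.8017 km
D: 48.9864 km
E: 39.1925 km
F: 87.4682 km
G: 103.4914 km
H: 80.5771 km
Sorted: E (39.1925 km) < D (48.9864 km) < C (56.8017 km) < H (80.5771 km) < F (87.4682 km) < …

E, D, C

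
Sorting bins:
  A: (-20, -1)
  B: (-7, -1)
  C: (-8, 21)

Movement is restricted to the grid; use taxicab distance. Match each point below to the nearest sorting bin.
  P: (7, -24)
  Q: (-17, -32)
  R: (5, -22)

P at (7, -24):
  A: 50
  B: 37
  C: 60
  → nearest: B (37)
Q at (-17, -32):
  A: 34
  B: 41
  C: 62
  → nearest: A (34)
R at (5, -22):
  A: 46
  B: 33
  C: 56
  → nearest: B (33)

P→B; Q→A; R→B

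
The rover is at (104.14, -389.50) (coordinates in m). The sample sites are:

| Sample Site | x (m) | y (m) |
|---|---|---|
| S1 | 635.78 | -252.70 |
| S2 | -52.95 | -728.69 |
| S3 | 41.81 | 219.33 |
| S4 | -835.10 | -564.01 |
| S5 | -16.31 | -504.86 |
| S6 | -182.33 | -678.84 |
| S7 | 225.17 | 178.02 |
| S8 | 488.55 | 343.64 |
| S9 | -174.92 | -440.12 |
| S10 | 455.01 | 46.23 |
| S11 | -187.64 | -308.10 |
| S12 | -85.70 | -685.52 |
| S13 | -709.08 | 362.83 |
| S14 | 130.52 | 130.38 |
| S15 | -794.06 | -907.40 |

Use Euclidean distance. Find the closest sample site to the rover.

Distances from (104.14, -389.50):
S1: √((531.64)² + (136.80)²) = √(282641.0896 + 18714.2400) = 548.96 m
S2: √((-157.09)² + (-339.19)²) = √(24677.2681 + 115049.8561) = 373.80 m
S3: √((-62.33)² + (608.83)²) = √(3885.0289 + 370673.9689) = 612.01 m
S4: √((-939.24)² + (-174.51)²) = √(882171.7776 + 30453.7401) = 955.31 m
S5: √((-120.45)² + (-115.36)²) = √(14508.2025 + 13307.9296) = 166.78 m
S6: √((-286.47)² + (-289.34)²) = √(82065.0609 + 83717.6356) = 407.16 m
S7: √((121.03)² + (567.52)²) = √(14648.2609 + 322078.9504) = 580.28 m
S8: √((384.41)² + (733.14)²) = √(147771.0481 + 537494.2596) = 827.81 m
S9: √((-279.06)² + (-50.62)²) = √(77874.4836 + 2562.3844) = 283.61 m
S10: √((350.87)² + (435.73)²) = √(123109.7569 + 189860.6329) = 559.44 m
S11: √((-291.78)² + (81.40)²) = √(85135.5684 + 6625.9600) = 302.92 m
S12: √((-189.84)² + (-296.02)²) = √(36039.2256 + 87627.8404) = 351.66 m
S13: √((-813.22)² + (752.33)²) = √(661326.7684 + 566000.4289) = 1107.85 m
S14: √((26.38)² + (519.88)²) = √(695.9044 + 270275.2144) = 520.55 m
S15: √((-898.20)² + (-517.90)²) = √(806763.2400 + 268220.4100) = 1036.81 m
Minimum: S5 at 166.78 m.

S5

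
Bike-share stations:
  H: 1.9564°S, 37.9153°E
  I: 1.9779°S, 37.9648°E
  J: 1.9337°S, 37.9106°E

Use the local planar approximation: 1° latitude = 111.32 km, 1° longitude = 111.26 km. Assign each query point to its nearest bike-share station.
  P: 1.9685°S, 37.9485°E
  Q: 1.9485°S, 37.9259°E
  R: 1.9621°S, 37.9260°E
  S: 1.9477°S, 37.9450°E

P→I; Q→H; R→H; S→H

P at 1.9685°S, 37.9485°E:
  H: 3.9318 km
  I: 2.0938 km
  J: 5.7261 km
  → nearest: I (2.0938 km)
Q at 1.9485°S, 37.9259°E:
  H: 1.4711 km
  I: 5.4261 km
  J: 2.3690 km
  → nearest: H (1.4711 km)
R at 1.9621°S, 37.9260°E:
  H: 1.3490 km
  I: 4.6614 km
  J: 3.5959 km
  → nearest: H (1.3490 km)
S at 1.9477°S, 37.9450°E:
  H: 3.4434 km
  I: 4.0193 km
  J: 4.1325 km
  → nearest: H (3.4434 km)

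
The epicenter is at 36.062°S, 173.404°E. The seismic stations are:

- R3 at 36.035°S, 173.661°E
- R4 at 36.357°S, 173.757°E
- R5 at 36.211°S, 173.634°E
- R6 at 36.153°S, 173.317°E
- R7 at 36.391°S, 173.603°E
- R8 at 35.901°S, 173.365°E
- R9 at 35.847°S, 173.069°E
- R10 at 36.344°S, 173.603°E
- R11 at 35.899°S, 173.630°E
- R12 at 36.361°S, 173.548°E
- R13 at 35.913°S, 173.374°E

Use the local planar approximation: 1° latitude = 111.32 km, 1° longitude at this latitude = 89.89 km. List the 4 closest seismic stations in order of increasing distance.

R6, R13, R8, R3

Distances from 36.062°S, 173.404°E:
R3: 23.296 km
R4: 45.665 km
R5: 26.506 km
R6: 12.798 km
R7: 40.759 km
R8: 18.262 km
R9: 38.466 km
R10: 36.131 km
R11: 27.239 km
R12: 35.713 km
R13: 16.804 km
Sorted: R6 (12.798 km) < R13 (16.804 km) < R8 (18.262 km) < R3 (23.296 km) < R5 (26.506 km) < R11 (27.239 km) < …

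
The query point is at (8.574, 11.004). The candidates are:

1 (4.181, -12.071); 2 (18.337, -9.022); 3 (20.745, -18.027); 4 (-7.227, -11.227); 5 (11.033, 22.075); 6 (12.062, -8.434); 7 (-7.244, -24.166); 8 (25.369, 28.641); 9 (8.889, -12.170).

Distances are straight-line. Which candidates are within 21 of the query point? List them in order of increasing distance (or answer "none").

Distances from (8.574, 11.004):
1: √((-4.393)² + (-23.075)²) = √(19.29845 + 532.45562) = 23.489
2: √((9.763)² + (-20.026)²) = √(95.31617 + 401.04068) = 22.279
3: √((12.171)² + (-29.031)²) = √(148.13324 + 842.79896) = 31.479
4: √((-15.801)² + (-22.231)²) = √(249.67160 + 494.21736) = 27.274
5: √((2.459)² + (11.071)²) = √(6.04668 + 122.56704) = 11.341
6: √((3.488)² + (-19.438)²) = √(12.16614 + 377.83584) = 19.748
7: √((-15.818)² + (-35.170)²) = √(250.20912 + 1236.92890) = 38.563
8: √((16.795)² + (17.637)²) = √(282.07203 + 311.06377) = 24.354
9: √((0.315)² + (-23.174)²) = √(0.09922 + 537.03428) = 23.176
Threshold 21: 5 (11.341), 6 (19.748) are within range.

5, 6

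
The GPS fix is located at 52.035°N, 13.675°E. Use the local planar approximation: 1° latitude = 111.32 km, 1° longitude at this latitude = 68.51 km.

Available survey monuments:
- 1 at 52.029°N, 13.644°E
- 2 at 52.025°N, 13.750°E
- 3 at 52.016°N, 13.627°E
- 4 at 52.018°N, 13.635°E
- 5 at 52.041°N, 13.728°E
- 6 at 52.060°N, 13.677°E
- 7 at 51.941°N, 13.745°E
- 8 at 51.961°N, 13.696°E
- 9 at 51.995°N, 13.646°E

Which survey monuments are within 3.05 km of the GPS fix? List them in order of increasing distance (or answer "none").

Distances from 52.035°N, 13.675°E:
1: √((-0.006·111.32)² + (-0.031·68.51)²) = √(0.44612 + 4.51057) = 2.226 km
2: √((-0.010·111.32)² + (0.075·68.51)²) = √(1.23921 + 26.40161) = 5.257 km
3: √((-0.019·111.32)² + (-0.048·68.51)²) = √(4.47356 + 10.81410) = 3.910 km
4: √((-0.017·111.32)² + (-0.040·68.51)²) = √(3.58133 + 7.50979) = 3.330 km
5: √((0.006·111.32)² + (0.053·68.51)²) = √(0.44612 + 13.18438) = 3.692 km
6: √((0.025·111.32)² + (0.002·68.51)²) = √(7.74509 + 0.01877) = 2.786 km
7: √((-0.094·111.32)² + (0.070·68.51)²) = √(109.49697 + 22.99874) = 11.511 km
8: √((-0.074·111.32)² + (0.021·68.51)²) = √(67.85937 + 2.06989) = 8.362 km
9: √((-0.040·111.32)² + (-0.029·68.51)²) = √(19.82743 + 3.94733) = 4.876 km
Threshold 3.05 km: 1 (2.226 km), 6 (2.786 km) are within range.

1, 6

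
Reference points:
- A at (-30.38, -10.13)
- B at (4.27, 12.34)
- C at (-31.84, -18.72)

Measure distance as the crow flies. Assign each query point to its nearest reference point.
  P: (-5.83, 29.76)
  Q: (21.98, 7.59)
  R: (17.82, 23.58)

P→B; Q→B; R→B

P at (-5.83, 29.76):
  A: √((-24.55)² + (-39.89)²) = √(602.7025 + 1591.2121) = 46.84
  B: √((10.10)² + (-17.42)²) = √(102.0100 + 303.4564) = 20.14
  C: √((-26.01)² + (-48.48)²) = √(676.5201 + 2350.3104) = 55.02
  → nearest: B (20.14)
Q at (21.98, 7.59):
  A: √((-52.36)² + (-17.72)²) = √(2741.5696 + 313.9984) = 55.28
  B: √((-17.71)² + (4.75)²) = √(313.6441 + 22.5625) = 18.34
  C: √((-53.82)² + (-26.31)²) = √(2896.5924 + 692.2161) = 59.91
  → nearest: B (18.34)
R at (17.82, 23.58):
  A: √((-48.20)² + (-33.71)²) = √(2323.2400 + 1136.3641) = 58.82
  B: √((-13.55)² + (-11.24)²) = √(183.6025 + 126.3376) = 17.61
  C: √((-49.66)² + (-42.30)²) = √(2466.1156 + 1789.2900) = 65.23
  → nearest: B (17.61)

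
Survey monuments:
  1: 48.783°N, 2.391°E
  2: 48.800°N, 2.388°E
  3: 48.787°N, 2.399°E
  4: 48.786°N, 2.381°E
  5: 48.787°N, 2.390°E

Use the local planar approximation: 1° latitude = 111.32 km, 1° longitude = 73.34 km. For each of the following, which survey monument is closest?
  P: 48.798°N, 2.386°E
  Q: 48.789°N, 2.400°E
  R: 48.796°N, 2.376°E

P→2; Q→3; R→2

P at 48.798°N, 2.386°E:
  1: 1.710 km
  2: 0.267 km
  3: 1.552 km
  4: 1.385 km
  5: 1.259 km
  → nearest: 2 (0.267 km)
Q at 48.789°N, 2.400°E:
  1: 0.939 km
  2: 1.508 km
  3: 0.234 km
  4: 1.433 km
  5: 0.766 km
  → nearest: 3 (0.234 km)
R at 48.796°N, 2.376°E:
  1: 1.818 km
  2: 0.986 km
  3: 1.962 km
  4: 1.172 km
  5: 1.435 km
  → nearest: 2 (0.986 km)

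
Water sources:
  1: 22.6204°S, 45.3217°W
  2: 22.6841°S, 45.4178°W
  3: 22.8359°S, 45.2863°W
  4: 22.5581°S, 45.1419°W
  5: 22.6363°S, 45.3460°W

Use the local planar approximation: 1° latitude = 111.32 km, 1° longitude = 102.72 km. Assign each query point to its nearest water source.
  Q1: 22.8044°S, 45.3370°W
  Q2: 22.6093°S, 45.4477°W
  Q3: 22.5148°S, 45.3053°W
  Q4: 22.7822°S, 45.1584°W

Q1→3; Q2→2; Q3→1; Q4→3

Q1 at 22.8044°S, 45.3370°W:
  1: √((0.1840·111.32)² + (0.0153·102.72)²) = √(419.548373 + 2.469977) = 20.5431 km
  2: √((0.1203·111.32)² + (-0.0808·102.72)²) = √(179.340200 + 68.886282) = 15.7552 km
  3: √((-0.0315·111.32)² + (0.0507·102.72)²) = √(12.296103 + 27.122264) = 6.2784 km
  4: √((0.2463·111.32)² + (0.1951·102.72)²) = √(751.753085 + 401.628534) = 33.9615 km
  5: √((0.1681·111.32)² + (-0.0090·102.72)²) = √(350.172327 + 0.854663) = 18.7357 km
  → nearest: 3 (6.2784 km)
Q2 at 22.6093°S, 45.4477°W:
  1: √((-0.0111·111.32)² + (0.1260·102.72)²) = √(1.526836 + 167.514001) = 13.0016 km
  2: √((-0.0748·111.32)² + (0.0299·102.72)²) = √(69.334532 + 9.433056) = 8.8751 km
  3: √((-0.2266·111.32)² + (0.1614·102.72)²) = √(636.306275 + 274.863506) = 30.1856 km
  4: √((0.0512·111.32)² + (0.3058·102.72)²) = √(32.485258 + 986.699671) = 31.9247 km
  5: √((-0.0270·111.32)² + (0.1017·102.72)²) = √(9.033872 + 109.131953) = 10.8704 km
  → nearest: 2 (8.8751 km)
Q3 at 22.5148°S, 45.3053°W:
  1: √((-0.1056·111.32)² + (-0.0164·102.72)²) = √(138.189241 + 2.837904) = 11.8755 km
  2: √((-0.1693·111.32)² + (-0.1125·102.72)²) = √(355.189658 + 133.541136) = 22.1073 km
  3: √((-0.3211·111.32)² + (0.0190·102.72)²) = √(1277.694445 + 3.809055) = 35.7981 km
  4: √((-0.0433·111.32)² + (0.1634·102.72)²) = √(23.233904 + 281.717695) = 17.4629 km
  5: √((-0.1215·111.32)² + (-0.0407·102.72)²) = √(182.935904 + 17.478286) = 14.1568 km
  → nearest: 1 (11.8755 km)
Q4 at 22.7822°S, 45.1584°W:
  1: √((0.1618·111.32)² + (-0.1633·102.72)²) = √(324.416870 + 281.372980) = 24.6128 km
  2: √((0.0981·111.32)² + (-0.2594·102.72)²) = √(119.257146 + 709.986294) = 28.7966 km
  3: √((-0.0537·111.32)² + (-0.1279·102.72)²) = √(35.735097 + 172.604101) = 14.4340 km
  4: √((0.2241·111.32)² + (0.0165·102.72)²) = √(622.343429 + 2.872618) = 25.0043 km
  5: √((0.1459·111.32)² + (-0.1876·102.72)²) = √(263.789181 + 371.343383) = 25.2018 km
  → nearest: 3 (14.4340 km)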